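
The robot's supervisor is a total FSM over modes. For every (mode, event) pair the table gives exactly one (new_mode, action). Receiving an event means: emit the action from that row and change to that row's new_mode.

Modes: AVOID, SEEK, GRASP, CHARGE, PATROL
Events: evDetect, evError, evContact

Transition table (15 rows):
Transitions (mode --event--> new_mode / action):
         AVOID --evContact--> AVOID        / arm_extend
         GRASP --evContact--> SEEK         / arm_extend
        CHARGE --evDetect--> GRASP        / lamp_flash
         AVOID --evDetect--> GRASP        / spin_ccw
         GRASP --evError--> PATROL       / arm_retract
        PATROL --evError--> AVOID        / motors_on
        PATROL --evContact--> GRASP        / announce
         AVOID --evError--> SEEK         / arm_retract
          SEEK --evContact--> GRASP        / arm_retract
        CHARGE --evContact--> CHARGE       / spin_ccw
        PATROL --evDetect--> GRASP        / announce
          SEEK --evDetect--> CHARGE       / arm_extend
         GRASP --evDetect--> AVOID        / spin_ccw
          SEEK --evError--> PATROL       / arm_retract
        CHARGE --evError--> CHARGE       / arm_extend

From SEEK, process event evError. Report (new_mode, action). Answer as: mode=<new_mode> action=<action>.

current mode = SEEK; filter table to that mode:
  (SEEK, evContact) → (GRASP, arm_retract)
  (SEEK, evDetect) → (CHARGE, arm_extend)
  (SEEK, evError) → (PATROL, arm_retract)  ← event matches
event = evError selects (PATROL, arm_retract)

mode=PATROL action=arm_retract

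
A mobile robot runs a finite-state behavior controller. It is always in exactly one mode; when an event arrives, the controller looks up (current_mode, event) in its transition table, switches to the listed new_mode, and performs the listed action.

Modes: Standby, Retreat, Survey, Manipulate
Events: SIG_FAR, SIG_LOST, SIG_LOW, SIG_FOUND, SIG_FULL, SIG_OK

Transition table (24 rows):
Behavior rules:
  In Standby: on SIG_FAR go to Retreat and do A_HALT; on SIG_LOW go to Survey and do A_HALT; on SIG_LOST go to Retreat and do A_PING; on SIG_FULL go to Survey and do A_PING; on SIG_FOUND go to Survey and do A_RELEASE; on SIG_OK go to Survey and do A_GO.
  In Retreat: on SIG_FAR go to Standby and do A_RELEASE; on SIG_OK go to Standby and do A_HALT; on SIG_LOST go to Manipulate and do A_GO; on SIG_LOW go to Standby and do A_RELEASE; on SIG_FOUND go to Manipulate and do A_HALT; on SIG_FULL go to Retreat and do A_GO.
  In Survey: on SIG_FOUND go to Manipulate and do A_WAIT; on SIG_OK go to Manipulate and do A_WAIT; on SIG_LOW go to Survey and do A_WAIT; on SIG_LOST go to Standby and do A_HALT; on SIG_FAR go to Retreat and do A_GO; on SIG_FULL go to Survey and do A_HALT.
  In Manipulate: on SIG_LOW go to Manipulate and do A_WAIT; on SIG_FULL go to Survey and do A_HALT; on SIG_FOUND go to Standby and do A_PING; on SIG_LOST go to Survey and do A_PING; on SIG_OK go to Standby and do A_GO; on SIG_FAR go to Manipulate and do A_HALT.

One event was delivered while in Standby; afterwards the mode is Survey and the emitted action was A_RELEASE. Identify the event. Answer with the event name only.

try SIG_FAR: (Standby, SIG_FAR) → (Retreat, A_HALT)
try SIG_LOST: (Standby, SIG_LOST) → (Retreat, A_PING)
try SIG_LOW: (Standby, SIG_LOW) → (Survey, A_HALT)
try SIG_FOUND: (Standby, SIG_FOUND) → (Survey, A_RELEASE)  ← matches
try SIG_FULL: (Standby, SIG_FULL) → (Survey, A_PING)
try SIG_OK: (Standby, SIG_OK) → (Survey, A_GO)

SIG_FOUND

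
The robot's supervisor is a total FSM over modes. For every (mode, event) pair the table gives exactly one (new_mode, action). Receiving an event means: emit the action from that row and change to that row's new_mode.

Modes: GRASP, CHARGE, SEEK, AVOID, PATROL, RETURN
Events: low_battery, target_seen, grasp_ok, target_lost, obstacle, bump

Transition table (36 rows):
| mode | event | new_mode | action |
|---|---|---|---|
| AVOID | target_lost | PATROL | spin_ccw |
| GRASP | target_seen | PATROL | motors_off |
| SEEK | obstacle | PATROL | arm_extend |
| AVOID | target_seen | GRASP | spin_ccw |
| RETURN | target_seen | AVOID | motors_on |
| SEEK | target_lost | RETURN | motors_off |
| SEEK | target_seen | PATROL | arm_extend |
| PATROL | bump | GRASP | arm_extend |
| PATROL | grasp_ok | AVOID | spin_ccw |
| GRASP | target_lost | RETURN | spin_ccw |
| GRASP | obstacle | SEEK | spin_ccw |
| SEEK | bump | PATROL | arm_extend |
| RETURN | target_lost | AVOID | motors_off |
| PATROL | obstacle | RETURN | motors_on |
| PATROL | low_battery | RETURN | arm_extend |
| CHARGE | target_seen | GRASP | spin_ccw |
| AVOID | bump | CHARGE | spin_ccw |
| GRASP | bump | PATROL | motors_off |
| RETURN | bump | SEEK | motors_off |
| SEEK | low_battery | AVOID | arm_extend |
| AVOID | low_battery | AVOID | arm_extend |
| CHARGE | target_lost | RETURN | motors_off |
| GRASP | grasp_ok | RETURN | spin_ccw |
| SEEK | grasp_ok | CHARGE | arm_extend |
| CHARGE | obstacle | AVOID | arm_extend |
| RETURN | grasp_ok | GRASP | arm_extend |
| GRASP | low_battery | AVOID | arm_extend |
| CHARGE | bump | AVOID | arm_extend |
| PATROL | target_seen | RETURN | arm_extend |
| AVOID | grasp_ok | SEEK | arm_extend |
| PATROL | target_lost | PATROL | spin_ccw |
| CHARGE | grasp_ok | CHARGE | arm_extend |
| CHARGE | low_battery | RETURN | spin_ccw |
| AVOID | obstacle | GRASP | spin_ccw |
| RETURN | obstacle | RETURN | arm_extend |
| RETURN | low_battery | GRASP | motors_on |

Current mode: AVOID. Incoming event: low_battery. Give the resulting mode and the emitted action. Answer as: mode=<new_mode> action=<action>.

current mode = AVOID; filter table to that mode:
  (AVOID, target_lost) → (PATROL, spin_ccw)
  (AVOID, target_seen) → (GRASP, spin_ccw)
  (AVOID, bump) → (CHARGE, spin_ccw)
  (AVOID, low_battery) → (AVOID, arm_extend)  ← event matches
  (AVOID, grasp_ok) → (SEEK, arm_extend)
  (AVOID, obstacle) → (GRASP, spin_ccw)
event = low_battery selects (AVOID, arm_extend)

mode=AVOID action=arm_extend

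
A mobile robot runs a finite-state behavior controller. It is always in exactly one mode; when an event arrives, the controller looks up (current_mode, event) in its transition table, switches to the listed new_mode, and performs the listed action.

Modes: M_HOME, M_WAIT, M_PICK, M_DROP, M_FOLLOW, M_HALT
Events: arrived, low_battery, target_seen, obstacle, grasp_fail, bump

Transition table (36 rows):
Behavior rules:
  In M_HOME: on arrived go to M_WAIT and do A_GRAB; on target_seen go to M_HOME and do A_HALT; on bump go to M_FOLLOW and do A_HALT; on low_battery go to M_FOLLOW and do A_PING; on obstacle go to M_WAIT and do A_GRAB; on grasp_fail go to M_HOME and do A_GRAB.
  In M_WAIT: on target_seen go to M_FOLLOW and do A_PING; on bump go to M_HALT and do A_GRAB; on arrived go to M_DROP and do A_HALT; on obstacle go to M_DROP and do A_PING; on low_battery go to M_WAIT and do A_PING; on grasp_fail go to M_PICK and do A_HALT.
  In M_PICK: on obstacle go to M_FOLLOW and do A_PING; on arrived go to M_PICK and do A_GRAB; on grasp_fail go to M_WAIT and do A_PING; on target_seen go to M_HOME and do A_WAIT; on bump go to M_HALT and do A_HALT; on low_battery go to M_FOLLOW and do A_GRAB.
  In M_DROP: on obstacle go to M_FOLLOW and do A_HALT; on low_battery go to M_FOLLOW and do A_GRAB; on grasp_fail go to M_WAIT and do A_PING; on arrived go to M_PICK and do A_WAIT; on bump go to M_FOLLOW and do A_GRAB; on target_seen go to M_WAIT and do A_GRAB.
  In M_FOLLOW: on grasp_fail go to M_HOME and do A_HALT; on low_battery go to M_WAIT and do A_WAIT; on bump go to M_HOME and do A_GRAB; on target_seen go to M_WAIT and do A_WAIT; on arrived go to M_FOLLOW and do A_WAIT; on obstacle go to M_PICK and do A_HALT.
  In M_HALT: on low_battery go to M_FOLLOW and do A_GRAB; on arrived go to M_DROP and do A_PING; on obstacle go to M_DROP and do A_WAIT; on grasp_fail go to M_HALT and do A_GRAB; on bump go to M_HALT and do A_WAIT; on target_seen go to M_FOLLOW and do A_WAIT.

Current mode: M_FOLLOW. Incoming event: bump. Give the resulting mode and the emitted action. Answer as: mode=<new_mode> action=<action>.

mode=M_HOME action=A_GRAB

current mode = M_FOLLOW; filter table to that mode:
  (M_FOLLOW, grasp_fail) → (M_HOME, A_HALT)
  (M_FOLLOW, low_battery) → (M_WAIT, A_WAIT)
  (M_FOLLOW, bump) → (M_HOME, A_GRAB)  ← event matches
  (M_FOLLOW, target_seen) → (M_WAIT, A_WAIT)
  (M_FOLLOW, arrived) → (M_FOLLOW, A_WAIT)
  (M_FOLLOW, obstacle) → (M_PICK, A_HALT)
event = bump selects (M_HOME, A_GRAB)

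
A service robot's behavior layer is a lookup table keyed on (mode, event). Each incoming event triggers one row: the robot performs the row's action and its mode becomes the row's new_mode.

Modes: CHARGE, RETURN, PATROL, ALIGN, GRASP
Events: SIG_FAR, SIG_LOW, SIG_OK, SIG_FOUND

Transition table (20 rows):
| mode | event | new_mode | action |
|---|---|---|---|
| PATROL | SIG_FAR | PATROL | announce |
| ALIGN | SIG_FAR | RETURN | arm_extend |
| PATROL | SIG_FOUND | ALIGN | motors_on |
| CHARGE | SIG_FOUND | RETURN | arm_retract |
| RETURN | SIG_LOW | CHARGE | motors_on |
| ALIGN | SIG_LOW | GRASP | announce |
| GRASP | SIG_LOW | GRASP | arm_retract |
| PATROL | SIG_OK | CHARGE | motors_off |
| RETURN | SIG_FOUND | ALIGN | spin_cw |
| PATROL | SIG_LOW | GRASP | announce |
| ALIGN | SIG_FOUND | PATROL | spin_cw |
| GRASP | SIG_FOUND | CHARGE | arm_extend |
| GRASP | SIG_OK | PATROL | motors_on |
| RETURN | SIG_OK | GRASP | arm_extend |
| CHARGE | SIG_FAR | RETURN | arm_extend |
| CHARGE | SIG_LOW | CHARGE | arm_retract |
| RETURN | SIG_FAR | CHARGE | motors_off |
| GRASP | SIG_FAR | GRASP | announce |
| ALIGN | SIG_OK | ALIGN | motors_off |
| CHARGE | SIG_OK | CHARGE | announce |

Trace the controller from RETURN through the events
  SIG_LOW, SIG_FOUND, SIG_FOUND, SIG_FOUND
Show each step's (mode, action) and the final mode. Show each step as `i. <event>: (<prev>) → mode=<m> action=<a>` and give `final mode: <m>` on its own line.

1. SIG_LOW: (RETURN) → mode=CHARGE action=motors_on
2. SIG_FOUND: (CHARGE) → mode=RETURN action=arm_retract
3. SIG_FOUND: (RETURN) → mode=ALIGN action=spin_cw
4. SIG_FOUND: (ALIGN) → mode=PATROL action=spin_cw

final mode: PATROL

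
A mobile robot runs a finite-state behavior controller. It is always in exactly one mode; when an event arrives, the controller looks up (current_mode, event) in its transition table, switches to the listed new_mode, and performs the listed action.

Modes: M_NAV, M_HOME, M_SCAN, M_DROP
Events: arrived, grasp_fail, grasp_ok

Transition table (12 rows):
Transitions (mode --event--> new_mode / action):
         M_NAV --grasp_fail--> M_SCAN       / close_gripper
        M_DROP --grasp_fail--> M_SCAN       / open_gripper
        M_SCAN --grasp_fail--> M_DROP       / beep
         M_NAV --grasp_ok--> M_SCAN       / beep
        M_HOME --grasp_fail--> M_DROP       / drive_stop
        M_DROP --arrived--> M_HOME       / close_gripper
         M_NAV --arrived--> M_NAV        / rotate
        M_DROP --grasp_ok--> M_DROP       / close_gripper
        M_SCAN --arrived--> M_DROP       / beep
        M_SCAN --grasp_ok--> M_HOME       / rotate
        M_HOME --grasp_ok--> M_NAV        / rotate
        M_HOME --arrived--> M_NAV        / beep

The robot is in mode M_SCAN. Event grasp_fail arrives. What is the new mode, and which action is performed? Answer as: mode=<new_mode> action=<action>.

current mode = M_SCAN; filter table to that mode:
  (M_SCAN, grasp_fail) → (M_DROP, beep)  ← event matches
  (M_SCAN, arrived) → (M_DROP, beep)
  (M_SCAN, grasp_ok) → (M_HOME, rotate)
event = grasp_fail selects (M_DROP, beep)

mode=M_DROP action=beep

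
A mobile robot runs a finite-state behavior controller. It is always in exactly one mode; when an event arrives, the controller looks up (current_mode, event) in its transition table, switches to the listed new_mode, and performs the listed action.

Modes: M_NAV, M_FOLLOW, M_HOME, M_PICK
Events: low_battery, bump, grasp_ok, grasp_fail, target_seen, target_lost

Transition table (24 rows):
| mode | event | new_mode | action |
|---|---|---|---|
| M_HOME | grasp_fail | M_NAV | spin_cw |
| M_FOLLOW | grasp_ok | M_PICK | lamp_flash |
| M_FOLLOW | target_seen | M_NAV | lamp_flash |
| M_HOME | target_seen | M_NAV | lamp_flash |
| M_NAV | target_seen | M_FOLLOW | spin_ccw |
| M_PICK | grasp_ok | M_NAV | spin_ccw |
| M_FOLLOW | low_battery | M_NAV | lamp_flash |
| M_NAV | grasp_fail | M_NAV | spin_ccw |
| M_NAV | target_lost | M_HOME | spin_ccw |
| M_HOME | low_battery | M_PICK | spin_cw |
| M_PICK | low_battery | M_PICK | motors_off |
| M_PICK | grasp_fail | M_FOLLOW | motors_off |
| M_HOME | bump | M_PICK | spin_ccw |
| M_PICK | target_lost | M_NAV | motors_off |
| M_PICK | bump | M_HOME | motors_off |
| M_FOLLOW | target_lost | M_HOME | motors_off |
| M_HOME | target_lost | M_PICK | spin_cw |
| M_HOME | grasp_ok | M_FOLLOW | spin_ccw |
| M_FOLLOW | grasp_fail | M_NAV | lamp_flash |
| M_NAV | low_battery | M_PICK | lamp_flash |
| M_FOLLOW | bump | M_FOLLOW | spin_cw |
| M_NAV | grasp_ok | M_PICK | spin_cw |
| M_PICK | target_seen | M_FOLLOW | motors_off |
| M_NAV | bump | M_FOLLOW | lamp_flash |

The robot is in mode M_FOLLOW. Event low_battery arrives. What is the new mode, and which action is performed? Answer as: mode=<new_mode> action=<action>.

current mode = M_FOLLOW; filter table to that mode:
  (M_FOLLOW, grasp_ok) → (M_PICK, lamp_flash)
  (M_FOLLOW, target_seen) → (M_NAV, lamp_flash)
  (M_FOLLOW, low_battery) → (M_NAV, lamp_flash)  ← event matches
  (M_FOLLOW, target_lost) → (M_HOME, motors_off)
  (M_FOLLOW, grasp_fail) → (M_NAV, lamp_flash)
  (M_FOLLOW, bump) → (M_FOLLOW, spin_cw)
event = low_battery selects (M_NAV, lamp_flash)

mode=M_NAV action=lamp_flash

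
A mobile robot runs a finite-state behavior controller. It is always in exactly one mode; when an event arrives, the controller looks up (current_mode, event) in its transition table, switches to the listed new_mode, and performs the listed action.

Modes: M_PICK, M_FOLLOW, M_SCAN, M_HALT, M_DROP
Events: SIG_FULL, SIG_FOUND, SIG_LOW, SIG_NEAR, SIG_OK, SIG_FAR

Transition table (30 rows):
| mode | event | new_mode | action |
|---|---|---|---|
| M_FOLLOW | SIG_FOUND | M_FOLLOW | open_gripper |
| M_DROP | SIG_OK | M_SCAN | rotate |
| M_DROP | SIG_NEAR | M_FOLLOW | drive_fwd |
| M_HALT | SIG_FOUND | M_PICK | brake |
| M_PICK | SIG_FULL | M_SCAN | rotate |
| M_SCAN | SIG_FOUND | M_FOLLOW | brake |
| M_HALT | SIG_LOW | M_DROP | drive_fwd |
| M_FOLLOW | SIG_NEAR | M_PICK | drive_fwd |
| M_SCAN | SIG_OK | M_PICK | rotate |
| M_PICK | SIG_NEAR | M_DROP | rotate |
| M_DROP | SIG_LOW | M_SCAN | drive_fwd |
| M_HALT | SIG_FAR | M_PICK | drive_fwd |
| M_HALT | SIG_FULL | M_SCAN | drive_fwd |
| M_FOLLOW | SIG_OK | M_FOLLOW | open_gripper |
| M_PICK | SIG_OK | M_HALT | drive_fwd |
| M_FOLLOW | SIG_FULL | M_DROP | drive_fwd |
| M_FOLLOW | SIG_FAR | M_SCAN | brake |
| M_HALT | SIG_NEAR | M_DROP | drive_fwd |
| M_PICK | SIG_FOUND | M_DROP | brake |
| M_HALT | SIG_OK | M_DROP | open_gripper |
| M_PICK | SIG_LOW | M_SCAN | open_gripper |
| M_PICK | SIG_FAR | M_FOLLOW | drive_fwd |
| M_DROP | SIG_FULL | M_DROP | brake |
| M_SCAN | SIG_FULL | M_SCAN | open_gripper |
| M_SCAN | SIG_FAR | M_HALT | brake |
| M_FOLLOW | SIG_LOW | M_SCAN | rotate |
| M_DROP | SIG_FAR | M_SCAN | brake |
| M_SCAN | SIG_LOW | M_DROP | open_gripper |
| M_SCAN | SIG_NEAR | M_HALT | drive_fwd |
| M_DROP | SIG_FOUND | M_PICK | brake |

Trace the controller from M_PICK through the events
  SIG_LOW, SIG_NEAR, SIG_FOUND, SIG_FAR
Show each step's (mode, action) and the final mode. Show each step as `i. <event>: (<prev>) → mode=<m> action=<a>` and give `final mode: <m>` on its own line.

final mode: M_FOLLOW

1. SIG_LOW: (M_PICK) → mode=M_SCAN action=open_gripper
2. SIG_NEAR: (M_SCAN) → mode=M_HALT action=drive_fwd
3. SIG_FOUND: (M_HALT) → mode=M_PICK action=brake
4. SIG_FAR: (M_PICK) → mode=M_FOLLOW action=drive_fwd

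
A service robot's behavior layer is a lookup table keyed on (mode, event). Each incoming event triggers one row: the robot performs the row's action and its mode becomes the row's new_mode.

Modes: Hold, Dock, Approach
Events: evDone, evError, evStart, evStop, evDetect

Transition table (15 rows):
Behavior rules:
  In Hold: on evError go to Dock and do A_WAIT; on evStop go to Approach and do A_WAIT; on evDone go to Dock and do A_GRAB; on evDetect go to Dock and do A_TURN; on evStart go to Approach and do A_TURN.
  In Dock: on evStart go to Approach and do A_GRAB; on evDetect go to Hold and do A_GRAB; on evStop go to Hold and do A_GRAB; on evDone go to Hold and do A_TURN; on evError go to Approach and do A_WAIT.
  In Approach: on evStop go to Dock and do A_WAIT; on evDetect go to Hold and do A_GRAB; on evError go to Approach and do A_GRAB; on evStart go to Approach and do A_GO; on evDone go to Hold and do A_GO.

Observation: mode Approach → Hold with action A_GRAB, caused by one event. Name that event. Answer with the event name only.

evDetect

try evDone: (Approach, evDone) → (Hold, A_GO)
try evError: (Approach, evError) → (Approach, A_GRAB)
try evStart: (Approach, evStart) → (Approach, A_GO)
try evStop: (Approach, evStop) → (Dock, A_WAIT)
try evDetect: (Approach, evDetect) → (Hold, A_GRAB)  ← matches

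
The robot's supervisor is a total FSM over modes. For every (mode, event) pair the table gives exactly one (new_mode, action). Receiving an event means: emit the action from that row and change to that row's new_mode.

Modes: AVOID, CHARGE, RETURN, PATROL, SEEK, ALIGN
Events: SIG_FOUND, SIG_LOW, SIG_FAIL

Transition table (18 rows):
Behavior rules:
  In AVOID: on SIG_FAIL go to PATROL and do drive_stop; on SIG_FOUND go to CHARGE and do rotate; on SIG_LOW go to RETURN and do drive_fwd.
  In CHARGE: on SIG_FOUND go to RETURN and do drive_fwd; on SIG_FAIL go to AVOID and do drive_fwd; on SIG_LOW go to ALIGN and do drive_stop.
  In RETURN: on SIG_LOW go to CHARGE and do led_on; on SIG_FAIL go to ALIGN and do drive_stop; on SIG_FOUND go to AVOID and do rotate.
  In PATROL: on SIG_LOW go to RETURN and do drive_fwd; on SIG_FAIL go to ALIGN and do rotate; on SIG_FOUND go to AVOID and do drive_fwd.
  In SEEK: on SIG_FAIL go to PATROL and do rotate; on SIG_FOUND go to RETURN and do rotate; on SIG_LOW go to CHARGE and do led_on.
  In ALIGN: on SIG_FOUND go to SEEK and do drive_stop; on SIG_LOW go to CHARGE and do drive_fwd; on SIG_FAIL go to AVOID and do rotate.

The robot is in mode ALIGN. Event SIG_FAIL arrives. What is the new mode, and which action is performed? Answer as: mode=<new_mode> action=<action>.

mode=AVOID action=rotate

current mode = ALIGN; filter table to that mode:
  (ALIGN, SIG_FOUND) → (SEEK, drive_stop)
  (ALIGN, SIG_LOW) → (CHARGE, drive_fwd)
  (ALIGN, SIG_FAIL) → (AVOID, rotate)  ← event matches
event = SIG_FAIL selects (AVOID, rotate)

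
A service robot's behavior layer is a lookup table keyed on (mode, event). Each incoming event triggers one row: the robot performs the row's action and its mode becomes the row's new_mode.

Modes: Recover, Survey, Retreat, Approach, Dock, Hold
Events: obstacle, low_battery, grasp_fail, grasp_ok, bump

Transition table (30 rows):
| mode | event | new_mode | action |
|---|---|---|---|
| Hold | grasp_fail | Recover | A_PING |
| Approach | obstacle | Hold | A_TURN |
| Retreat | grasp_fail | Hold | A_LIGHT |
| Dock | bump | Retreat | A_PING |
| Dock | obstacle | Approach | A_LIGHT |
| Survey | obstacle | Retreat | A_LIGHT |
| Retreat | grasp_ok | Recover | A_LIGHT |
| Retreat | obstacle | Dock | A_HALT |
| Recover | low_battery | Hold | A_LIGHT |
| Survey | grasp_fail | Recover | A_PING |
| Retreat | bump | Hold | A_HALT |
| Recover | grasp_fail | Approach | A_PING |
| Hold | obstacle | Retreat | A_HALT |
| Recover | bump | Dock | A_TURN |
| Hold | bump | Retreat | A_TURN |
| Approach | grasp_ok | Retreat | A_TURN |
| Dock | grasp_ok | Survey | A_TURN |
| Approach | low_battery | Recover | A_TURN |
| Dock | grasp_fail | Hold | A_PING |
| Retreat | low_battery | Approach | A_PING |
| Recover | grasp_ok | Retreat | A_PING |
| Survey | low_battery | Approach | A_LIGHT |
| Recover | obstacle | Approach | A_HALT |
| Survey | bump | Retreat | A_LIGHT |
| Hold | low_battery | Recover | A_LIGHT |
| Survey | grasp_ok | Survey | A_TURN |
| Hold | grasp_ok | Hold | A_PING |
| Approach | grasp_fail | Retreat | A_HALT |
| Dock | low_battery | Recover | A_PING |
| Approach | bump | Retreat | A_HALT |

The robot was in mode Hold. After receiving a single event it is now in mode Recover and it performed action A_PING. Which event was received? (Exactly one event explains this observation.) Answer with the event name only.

grasp_fail

try obstacle: (Hold, obstacle) → (Retreat, A_HALT)
try low_battery: (Hold, low_battery) → (Recover, A_LIGHT)
try grasp_fail: (Hold, grasp_fail) → (Recover, A_PING)  ← matches
try grasp_ok: (Hold, grasp_ok) → (Hold, A_PING)
try bump: (Hold, bump) → (Retreat, A_TURN)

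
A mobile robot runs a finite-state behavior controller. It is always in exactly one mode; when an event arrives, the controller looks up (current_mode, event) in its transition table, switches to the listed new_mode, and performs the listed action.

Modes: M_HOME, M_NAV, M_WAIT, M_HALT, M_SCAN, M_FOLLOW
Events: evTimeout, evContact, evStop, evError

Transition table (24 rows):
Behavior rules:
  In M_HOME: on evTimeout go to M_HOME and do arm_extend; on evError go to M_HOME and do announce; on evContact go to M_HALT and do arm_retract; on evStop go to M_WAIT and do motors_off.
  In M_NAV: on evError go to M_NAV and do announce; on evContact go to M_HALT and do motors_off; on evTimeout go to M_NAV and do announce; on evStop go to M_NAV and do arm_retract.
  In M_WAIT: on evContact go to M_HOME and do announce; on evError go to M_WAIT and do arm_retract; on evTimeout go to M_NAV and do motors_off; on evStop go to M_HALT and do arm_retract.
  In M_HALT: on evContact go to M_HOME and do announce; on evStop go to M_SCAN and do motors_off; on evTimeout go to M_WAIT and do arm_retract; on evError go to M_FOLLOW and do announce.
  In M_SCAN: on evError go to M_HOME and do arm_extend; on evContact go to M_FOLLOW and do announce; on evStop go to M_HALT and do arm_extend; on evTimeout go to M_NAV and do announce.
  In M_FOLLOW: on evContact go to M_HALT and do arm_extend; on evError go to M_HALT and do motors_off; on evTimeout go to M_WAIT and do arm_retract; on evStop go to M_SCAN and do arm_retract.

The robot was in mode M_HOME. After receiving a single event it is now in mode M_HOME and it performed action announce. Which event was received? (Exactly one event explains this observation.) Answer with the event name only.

evError

try evTimeout: (M_HOME, evTimeout) → (M_HOME, arm_extend)
try evContact: (M_HOME, evContact) → (M_HALT, arm_retract)
try evStop: (M_HOME, evStop) → (M_WAIT, motors_off)
try evError: (M_HOME, evError) → (M_HOME, announce)  ← matches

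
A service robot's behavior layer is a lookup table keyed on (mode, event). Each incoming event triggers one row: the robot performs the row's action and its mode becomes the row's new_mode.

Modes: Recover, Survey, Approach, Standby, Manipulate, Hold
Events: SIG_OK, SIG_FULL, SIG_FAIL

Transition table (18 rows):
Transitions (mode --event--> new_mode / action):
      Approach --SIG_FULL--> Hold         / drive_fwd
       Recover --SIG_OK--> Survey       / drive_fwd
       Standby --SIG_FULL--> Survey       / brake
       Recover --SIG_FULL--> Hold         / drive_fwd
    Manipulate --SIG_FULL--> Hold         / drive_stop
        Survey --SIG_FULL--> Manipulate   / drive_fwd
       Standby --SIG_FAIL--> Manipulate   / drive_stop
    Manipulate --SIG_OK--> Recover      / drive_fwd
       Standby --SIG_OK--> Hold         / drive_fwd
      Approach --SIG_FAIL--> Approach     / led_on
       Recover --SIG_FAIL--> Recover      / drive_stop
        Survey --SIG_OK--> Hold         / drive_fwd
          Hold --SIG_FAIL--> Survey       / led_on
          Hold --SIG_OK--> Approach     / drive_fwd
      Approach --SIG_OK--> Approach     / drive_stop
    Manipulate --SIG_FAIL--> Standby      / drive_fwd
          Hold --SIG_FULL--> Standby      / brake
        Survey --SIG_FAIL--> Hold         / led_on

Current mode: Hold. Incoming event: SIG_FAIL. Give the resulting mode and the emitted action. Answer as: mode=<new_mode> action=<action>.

mode=Survey action=led_on

current mode = Hold; filter table to that mode:
  (Hold, SIG_FAIL) → (Survey, led_on)  ← event matches
  (Hold, SIG_OK) → (Approach, drive_fwd)
  (Hold, SIG_FULL) → (Standby, brake)
event = SIG_FAIL selects (Survey, led_on)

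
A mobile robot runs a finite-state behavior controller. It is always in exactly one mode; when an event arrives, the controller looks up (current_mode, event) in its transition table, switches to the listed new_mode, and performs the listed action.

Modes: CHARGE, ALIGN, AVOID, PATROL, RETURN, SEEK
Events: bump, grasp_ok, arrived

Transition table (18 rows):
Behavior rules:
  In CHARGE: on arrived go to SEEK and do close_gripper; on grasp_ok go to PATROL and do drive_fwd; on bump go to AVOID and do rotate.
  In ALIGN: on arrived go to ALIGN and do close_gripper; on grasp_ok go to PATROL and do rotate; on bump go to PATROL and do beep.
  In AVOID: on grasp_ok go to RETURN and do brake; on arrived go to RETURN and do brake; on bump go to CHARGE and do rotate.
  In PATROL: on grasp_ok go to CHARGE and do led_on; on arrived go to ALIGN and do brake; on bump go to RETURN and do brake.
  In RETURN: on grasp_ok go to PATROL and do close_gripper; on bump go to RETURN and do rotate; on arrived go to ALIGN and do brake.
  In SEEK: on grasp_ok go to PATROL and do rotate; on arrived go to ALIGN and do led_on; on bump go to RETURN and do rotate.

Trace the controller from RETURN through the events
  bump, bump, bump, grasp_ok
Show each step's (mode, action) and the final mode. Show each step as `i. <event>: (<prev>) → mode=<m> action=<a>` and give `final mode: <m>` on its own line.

1. bump: (RETURN) → mode=RETURN action=rotate
2. bump: (RETURN) → mode=RETURN action=rotate
3. bump: (RETURN) → mode=RETURN action=rotate
4. grasp_ok: (RETURN) → mode=PATROL action=close_gripper

final mode: PATROL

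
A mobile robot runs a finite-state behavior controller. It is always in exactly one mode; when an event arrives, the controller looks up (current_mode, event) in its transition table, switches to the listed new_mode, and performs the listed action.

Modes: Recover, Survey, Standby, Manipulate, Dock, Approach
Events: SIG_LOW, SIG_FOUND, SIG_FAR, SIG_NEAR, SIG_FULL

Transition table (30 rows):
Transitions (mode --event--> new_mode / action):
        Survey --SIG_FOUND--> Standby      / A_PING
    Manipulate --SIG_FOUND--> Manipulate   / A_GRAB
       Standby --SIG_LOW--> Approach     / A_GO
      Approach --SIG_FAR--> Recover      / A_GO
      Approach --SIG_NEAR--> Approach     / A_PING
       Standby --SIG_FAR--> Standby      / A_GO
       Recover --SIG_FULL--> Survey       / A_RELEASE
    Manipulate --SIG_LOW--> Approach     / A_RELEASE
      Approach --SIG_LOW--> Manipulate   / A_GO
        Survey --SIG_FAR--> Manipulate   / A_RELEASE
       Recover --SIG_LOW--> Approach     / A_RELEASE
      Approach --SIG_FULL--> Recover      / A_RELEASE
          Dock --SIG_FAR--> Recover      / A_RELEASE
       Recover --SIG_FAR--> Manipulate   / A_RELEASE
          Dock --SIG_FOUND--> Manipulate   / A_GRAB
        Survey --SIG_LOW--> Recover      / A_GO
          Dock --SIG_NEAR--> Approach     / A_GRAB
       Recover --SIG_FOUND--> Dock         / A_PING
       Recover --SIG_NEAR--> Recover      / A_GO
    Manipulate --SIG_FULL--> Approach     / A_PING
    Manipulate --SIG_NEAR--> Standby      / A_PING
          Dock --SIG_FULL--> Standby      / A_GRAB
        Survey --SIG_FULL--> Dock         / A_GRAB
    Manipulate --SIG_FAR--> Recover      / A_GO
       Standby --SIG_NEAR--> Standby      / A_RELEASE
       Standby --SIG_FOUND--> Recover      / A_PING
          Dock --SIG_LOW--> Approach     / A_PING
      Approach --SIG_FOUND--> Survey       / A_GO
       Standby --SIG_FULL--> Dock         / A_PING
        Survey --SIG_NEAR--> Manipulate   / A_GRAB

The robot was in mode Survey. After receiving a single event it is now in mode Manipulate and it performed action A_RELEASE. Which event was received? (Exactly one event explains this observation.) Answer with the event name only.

SIG_FAR

try SIG_LOW: (Survey, SIG_LOW) → (Recover, A_GO)
try SIG_FOUND: (Survey, SIG_FOUND) → (Standby, A_PING)
try SIG_FAR: (Survey, SIG_FAR) → (Manipulate, A_RELEASE)  ← matches
try SIG_NEAR: (Survey, SIG_NEAR) → (Manipulate, A_GRAB)
try SIG_FULL: (Survey, SIG_FULL) → (Dock, A_GRAB)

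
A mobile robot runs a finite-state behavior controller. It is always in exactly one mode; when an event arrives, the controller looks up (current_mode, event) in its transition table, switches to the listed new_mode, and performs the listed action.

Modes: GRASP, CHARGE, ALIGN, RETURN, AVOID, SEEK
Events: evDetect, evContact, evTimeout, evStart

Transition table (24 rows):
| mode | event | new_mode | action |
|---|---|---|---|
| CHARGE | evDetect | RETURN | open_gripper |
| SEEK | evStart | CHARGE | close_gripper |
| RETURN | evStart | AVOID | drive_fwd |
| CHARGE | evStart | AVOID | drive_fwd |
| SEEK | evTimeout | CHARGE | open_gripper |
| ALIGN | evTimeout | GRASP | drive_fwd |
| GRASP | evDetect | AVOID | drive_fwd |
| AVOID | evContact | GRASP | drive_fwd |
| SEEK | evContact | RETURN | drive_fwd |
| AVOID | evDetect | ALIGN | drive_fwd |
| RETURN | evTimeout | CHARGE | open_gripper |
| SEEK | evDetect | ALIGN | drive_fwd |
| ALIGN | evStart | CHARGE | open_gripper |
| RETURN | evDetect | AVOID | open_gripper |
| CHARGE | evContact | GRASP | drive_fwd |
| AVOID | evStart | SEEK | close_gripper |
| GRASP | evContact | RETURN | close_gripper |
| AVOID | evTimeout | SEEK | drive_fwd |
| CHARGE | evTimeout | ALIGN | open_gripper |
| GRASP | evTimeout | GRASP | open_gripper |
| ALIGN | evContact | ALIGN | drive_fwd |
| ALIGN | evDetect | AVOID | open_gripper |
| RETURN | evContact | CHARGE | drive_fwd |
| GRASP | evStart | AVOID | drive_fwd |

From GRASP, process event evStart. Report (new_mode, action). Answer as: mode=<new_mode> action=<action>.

current mode = GRASP; filter table to that mode:
  (GRASP, evDetect) → (AVOID, drive_fwd)
  (GRASP, evContact) → (RETURN, close_gripper)
  (GRASP, evTimeout) → (GRASP, open_gripper)
  (GRASP, evStart) → (AVOID, drive_fwd)  ← event matches
event = evStart selects (AVOID, drive_fwd)

mode=AVOID action=drive_fwd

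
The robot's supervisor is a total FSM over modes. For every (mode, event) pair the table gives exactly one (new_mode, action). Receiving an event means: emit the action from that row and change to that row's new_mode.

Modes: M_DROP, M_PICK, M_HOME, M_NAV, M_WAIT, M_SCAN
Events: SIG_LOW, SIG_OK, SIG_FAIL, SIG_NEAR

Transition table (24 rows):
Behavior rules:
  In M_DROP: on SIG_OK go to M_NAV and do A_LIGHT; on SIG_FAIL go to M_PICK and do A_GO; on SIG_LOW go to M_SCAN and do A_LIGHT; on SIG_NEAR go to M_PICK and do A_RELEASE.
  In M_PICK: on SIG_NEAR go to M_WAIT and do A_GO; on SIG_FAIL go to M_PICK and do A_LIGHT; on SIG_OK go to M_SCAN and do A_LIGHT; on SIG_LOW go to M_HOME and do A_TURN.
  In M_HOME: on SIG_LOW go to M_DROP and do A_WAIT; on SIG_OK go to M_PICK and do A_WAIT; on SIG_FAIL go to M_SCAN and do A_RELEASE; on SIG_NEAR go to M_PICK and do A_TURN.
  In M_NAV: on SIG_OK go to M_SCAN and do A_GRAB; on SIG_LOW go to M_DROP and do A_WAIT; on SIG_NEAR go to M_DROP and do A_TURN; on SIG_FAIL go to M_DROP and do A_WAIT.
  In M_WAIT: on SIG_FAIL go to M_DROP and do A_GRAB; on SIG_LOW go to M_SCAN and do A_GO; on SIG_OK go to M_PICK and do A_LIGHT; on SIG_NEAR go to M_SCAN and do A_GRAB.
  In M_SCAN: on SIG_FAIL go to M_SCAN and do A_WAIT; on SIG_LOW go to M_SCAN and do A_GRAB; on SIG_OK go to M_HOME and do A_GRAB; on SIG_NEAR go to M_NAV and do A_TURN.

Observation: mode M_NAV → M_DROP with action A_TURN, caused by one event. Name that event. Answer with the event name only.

SIG_NEAR

try SIG_LOW: (M_NAV, SIG_LOW) → (M_DROP, A_WAIT)
try SIG_OK: (M_NAV, SIG_OK) → (M_SCAN, A_GRAB)
try SIG_FAIL: (M_NAV, SIG_FAIL) → (M_DROP, A_WAIT)
try SIG_NEAR: (M_NAV, SIG_NEAR) → (M_DROP, A_TURN)  ← matches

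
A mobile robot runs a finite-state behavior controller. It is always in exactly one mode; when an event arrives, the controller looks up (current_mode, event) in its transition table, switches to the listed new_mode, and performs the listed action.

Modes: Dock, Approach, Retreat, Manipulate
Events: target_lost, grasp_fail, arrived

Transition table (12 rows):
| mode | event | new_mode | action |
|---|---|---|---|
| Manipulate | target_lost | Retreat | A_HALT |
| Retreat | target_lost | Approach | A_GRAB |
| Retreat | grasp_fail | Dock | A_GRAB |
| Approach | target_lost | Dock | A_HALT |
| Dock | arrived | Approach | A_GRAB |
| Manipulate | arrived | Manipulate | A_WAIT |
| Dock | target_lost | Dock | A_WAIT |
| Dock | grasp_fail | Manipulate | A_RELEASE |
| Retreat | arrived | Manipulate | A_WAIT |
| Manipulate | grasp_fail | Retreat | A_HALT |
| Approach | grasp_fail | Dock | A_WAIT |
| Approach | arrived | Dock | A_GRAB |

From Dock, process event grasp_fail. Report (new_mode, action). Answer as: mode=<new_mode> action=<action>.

mode=Manipulate action=A_RELEASE

current mode = Dock; filter table to that mode:
  (Dock, arrived) → (Approach, A_GRAB)
  (Dock, target_lost) → (Dock, A_WAIT)
  (Dock, grasp_fail) → (Manipulate, A_RELEASE)  ← event matches
event = grasp_fail selects (Manipulate, A_RELEASE)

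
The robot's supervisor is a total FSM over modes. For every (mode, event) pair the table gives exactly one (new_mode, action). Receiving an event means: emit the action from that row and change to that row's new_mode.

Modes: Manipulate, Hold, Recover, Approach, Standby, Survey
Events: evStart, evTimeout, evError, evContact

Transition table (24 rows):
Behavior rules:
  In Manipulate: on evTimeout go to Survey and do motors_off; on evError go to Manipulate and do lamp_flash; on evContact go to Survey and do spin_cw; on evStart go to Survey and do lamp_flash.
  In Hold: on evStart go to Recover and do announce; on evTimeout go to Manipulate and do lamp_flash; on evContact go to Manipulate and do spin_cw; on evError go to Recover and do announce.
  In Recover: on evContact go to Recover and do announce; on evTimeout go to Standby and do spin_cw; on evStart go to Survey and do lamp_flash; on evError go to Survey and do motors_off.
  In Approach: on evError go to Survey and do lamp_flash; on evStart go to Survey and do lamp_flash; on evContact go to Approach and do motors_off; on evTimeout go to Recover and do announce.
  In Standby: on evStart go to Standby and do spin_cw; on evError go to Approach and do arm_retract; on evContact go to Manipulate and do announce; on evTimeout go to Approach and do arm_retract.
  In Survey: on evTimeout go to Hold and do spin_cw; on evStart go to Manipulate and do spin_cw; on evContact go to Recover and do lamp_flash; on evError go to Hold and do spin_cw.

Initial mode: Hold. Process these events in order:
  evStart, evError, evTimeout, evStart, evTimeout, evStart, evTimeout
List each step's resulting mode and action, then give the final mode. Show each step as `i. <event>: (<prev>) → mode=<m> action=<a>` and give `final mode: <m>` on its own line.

final mode: Approach

1. evStart: (Hold) → mode=Recover action=announce
2. evError: (Recover) → mode=Survey action=motors_off
3. evTimeout: (Survey) → mode=Hold action=spin_cw
4. evStart: (Hold) → mode=Recover action=announce
5. evTimeout: (Recover) → mode=Standby action=spin_cw
6. evStart: (Standby) → mode=Standby action=spin_cw
7. evTimeout: (Standby) → mode=Approach action=arm_retract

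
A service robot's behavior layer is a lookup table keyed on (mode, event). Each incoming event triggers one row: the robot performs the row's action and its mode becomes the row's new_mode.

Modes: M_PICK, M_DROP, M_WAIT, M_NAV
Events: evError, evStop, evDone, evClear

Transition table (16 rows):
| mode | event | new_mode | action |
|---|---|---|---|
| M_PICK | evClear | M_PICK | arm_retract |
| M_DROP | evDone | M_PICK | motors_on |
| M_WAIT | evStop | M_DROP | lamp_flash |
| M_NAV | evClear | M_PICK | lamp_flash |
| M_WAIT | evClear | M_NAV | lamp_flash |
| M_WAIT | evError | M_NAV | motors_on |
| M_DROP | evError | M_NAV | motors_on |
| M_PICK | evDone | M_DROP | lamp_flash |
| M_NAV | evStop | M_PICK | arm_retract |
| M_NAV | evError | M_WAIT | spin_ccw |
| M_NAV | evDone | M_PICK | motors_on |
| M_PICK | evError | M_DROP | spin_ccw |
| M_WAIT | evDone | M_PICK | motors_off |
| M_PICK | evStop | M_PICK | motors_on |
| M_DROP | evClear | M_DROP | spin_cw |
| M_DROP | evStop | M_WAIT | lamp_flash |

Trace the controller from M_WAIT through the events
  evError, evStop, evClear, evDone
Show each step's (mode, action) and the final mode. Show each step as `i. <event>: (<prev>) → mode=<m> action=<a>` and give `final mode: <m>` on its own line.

1. evError: (M_WAIT) → mode=M_NAV action=motors_on
2. evStop: (M_NAV) → mode=M_PICK action=arm_retract
3. evClear: (M_PICK) → mode=M_PICK action=arm_retract
4. evDone: (M_PICK) → mode=M_DROP action=lamp_flash

final mode: M_DROP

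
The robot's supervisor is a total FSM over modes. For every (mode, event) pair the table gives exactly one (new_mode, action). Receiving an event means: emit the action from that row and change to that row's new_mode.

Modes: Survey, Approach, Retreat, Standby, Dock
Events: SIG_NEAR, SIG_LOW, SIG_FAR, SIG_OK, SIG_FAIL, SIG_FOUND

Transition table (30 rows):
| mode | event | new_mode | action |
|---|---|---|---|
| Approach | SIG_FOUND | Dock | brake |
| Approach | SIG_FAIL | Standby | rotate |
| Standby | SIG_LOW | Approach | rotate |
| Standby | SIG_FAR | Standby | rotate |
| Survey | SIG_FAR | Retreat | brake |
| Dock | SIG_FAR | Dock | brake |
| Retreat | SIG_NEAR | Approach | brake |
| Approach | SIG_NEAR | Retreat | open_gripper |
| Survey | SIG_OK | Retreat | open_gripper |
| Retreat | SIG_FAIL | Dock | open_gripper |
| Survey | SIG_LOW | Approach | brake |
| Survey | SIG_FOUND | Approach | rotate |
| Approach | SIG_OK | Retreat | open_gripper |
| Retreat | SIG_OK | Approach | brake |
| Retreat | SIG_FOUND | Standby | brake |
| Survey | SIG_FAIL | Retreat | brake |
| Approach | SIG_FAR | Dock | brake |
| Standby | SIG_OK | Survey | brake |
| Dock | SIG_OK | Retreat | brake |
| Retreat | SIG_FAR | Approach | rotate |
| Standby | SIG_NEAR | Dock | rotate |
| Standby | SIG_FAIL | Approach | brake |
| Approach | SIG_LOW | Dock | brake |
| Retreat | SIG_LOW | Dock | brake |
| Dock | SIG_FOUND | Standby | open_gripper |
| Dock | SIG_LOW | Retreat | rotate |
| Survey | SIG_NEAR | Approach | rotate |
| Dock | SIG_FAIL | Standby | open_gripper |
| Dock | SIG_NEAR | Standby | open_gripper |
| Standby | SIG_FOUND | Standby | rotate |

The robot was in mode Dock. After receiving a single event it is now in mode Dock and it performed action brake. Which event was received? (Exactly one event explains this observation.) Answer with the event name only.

SIG_FAR

try SIG_NEAR: (Dock, SIG_NEAR) → (Standby, open_gripper)
try SIG_LOW: (Dock, SIG_LOW) → (Retreat, rotate)
try SIG_FAR: (Dock, SIG_FAR) → (Dock, brake)  ← matches
try SIG_OK: (Dock, SIG_OK) → (Retreat, brake)
try SIG_FAIL: (Dock, SIG_FAIL) → (Standby, open_gripper)
try SIG_FOUND: (Dock, SIG_FOUND) → (Standby, open_gripper)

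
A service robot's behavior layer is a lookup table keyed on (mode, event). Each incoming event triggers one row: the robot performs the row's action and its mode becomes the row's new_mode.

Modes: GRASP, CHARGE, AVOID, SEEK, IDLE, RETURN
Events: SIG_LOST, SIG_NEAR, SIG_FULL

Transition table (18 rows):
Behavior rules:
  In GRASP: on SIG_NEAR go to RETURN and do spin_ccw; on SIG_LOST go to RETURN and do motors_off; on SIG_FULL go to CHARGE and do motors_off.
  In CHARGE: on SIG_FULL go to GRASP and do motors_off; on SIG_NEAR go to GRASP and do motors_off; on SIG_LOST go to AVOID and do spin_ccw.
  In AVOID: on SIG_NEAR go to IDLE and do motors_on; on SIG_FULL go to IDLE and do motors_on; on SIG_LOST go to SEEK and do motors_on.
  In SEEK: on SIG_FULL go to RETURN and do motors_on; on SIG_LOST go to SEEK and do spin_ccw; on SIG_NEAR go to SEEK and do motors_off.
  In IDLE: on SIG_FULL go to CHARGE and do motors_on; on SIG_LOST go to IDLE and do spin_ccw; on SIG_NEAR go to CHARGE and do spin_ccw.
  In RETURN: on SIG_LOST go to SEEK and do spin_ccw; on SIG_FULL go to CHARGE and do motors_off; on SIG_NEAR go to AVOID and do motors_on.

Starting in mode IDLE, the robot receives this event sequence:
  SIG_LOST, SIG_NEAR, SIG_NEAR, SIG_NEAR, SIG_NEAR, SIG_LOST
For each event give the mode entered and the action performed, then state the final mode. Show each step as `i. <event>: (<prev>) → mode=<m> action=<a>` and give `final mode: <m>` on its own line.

1. SIG_LOST: (IDLE) → mode=IDLE action=spin_ccw
2. SIG_NEAR: (IDLE) → mode=CHARGE action=spin_ccw
3. SIG_NEAR: (CHARGE) → mode=GRASP action=motors_off
4. SIG_NEAR: (GRASP) → mode=RETURN action=spin_ccw
5. SIG_NEAR: (RETURN) → mode=AVOID action=motors_on
6. SIG_LOST: (AVOID) → mode=SEEK action=motors_on

final mode: SEEK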